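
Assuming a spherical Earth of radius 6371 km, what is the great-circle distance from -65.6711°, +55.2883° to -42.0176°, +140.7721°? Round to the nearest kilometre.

Δλ = 140.7721 − 55.2883 = 85.4838°.
Δφ = -42.0176 − -65.6711 = 23.6535°.
a = sin²(Δφ/2) + cos φ₁ · cos φ₂ · sin²(Δλ/2) = 0.182991.
c = 2·atan2(√a, √(1−a)) = 0.88406 rad → d = 6371·c ≈ 5632.34 km.

5632 km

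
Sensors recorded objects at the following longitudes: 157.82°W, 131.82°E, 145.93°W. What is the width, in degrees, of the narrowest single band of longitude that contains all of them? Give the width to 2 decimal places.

Sort the longitudes: -157.82°, -145.93°, +131.82°.
Eastward gaps between consecutive values (wrapping around): 11.89°, 277.75°, 70.36°.
Largest gap = 277.75° ⇒ minimal covering band is its complement: 360° − 277.75° = 82.25°.
Band runs from +131.82° eastward to -145.93°, crossing the antimeridian.

82.25°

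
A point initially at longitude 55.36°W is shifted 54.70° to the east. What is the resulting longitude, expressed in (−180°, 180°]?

0.66°W

Start at -55.36°; shift +54.70° → -0.66°.
-0.66° already lies in (−180°, 180°].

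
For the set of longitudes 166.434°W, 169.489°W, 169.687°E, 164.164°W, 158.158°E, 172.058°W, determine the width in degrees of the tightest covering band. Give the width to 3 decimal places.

Sort the longitudes: -172.058°, -169.489°, -166.434°, -164.164°, +158.158°, +169.687°.
Eastward gaps between consecutive values (wrapping around): 2.569°, 3.055°, 2.270°, 322.322°, 11.529°, 18.255°.
Largest gap = 322.322° ⇒ minimal covering band is its complement: 360° − 322.322° = 37.678°.
Band runs from +158.158° eastward to -164.164°, crossing the antimeridian.

37.678°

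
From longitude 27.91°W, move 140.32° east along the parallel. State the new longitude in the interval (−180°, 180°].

Start at -27.91°; shift +140.32° → +112.41°.
+112.41° already lies in (−180°, 180°].

112.41°E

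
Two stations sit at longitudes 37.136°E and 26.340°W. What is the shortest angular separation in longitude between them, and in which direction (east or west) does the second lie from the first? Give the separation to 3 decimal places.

Raw difference: -26.340 − 37.136 = -63.476°.
Normalise into (−180°, 180°]: -63.476° stays -63.476°.
Negative ⇒ the second point lies to the west; separation 63.476°.

63.476° west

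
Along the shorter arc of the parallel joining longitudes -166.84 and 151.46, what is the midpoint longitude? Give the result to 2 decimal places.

Signed shortest Δλ from -166.84° to +151.46° is -41.70°.
Midpoint longitude = -166.84° + (-41.70°)/2 = -166.84° − 20.85° = -187.69°.
Normalise into (−180°, 180°]: +172.31°.
(The naïve average (-166.84 + +151.46)/2 = -7.69° is on the wrong side of the globe.)

+172.31°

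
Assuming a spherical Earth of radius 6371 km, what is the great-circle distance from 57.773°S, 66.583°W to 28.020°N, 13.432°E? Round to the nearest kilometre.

Δλ = 13.432 − -66.583 = 80.015°.
Δφ = 28.020 − -57.773 = 85.793°.
a = sin²(Δφ/2) + cos φ₁ · cos φ₂ · sin²(Δλ/2) = 0.657890.
c = 2·atan2(√a, √(1−a)) = 1.89207 rad → d = 6371·c ≈ 12054.41 km.

12054 km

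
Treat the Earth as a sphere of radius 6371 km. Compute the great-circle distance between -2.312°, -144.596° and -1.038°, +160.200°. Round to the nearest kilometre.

Δλ = 160.200 − -144.596 = 304.796°; wrapped into (−180°, 180°]: -55.204°.
Δφ = -1.038 − -2.312 = 1.274°.
a = sin²(Δφ/2) + cos φ₁ · cos φ₂ · sin²(Δλ/2) = 0.214586.
c = 2·atan2(√a, √(1−a)) = 0.96328 rad → d = 6371·c ≈ 6137.06 km.

6137 km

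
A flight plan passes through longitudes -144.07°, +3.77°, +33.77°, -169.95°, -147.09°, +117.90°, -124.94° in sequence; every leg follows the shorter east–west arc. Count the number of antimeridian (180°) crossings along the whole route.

Leg 1: -144.07° → +3.77°, shortest Δλ = 147.84° (east) — does not cross 180°.
Leg 2: +3.77° → +33.77°, shortest Δλ = 30.0° (east) — does not cross 180°.
Leg 3: +33.77° → -169.95°, shortest Δλ = 156.28° (east) — crosses 180°.
Leg 4: -169.95° → -147.09°, shortest Δλ = 22.86° (east) — does not cross 180°.
Leg 5: -147.09° → +117.90°, shortest Δλ = -95.01° (west) — crosses 180°.
Leg 6: +117.90° → -124.94°, shortest Δλ = 117.16° (east) — crosses 180°.
Total crossings: 3.

3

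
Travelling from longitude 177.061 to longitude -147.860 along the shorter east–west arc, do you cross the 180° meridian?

Naïve |-147.860 − 177.061| = 324.921° > 180°, so the shorter arc goes the other way round — across 180°.
Signed shortest Δλ = ((-147.860 − 177.061 + 180) mod 360) − 180 = 35.079°.
Going east by 35.079° from +177.061° passes through 180° before reaching -147.860°.

Yes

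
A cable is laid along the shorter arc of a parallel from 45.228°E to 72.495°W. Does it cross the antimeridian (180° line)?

Signed shortest Δλ = ((-72.495 − 45.228 + 180) mod 360) − 180 = -117.723°.
Going west by 117.723° from +45.228° reaches -72.495° without touching 180°.

No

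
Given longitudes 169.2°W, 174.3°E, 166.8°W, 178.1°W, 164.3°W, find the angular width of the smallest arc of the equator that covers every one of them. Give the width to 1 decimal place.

Sort the longitudes: -178.1°, -169.2°, -166.8°, -164.3°, +174.3°.
Eastward gaps between consecutive values (wrapping around): 8.9°, 2.4°, 2.5°, 338.6°, 7.6°.
Largest gap = 338.6° ⇒ minimal covering band is its complement: 360° − 338.6° = 21.4°.
Band runs from +174.3° eastward to -164.3°, crossing the antimeridian.

21.4°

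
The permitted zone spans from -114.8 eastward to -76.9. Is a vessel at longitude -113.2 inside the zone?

Band width going east from -114.8° to -76.9°: ((-76.9 − -114.8) mod 360) = 37.9°.
Offset of -113.2° east of the west edge: ((-113.2 − -114.8) mod 360) = 1.6°.
1.6° ≤ 37.9° ⇒ inside.

Yes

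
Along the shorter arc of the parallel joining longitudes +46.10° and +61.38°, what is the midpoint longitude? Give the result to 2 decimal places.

+53.74°

Signed shortest Δλ from +46.10° to +61.38° is +15.28°.
Midpoint longitude = +46.10° + (+15.28°)/2 = +46.10° + 7.64° = +53.74°.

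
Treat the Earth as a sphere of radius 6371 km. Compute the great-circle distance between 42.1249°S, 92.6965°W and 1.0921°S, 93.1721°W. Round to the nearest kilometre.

4563 km

Δλ = -93.1721 − -92.6965 = -0.4756°.
Δφ = -1.0921 − -42.1249 = 41.0328°.
a = sin²(Δφ/2) + cos φ₁ · cos φ₂ · sin²(Δλ/2) = 0.122846.
c = 2·atan2(√a, √(1−a)) = 0.71620 rad → d = 6371·c ≈ 4562.89 km.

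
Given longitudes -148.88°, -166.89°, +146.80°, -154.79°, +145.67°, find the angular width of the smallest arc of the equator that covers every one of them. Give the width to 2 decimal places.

65.45°

Sort the longitudes: -166.89°, -154.79°, -148.88°, +145.67°, +146.80°.
Eastward gaps between consecutive values (wrapping around): 12.10°, 5.91°, 294.55°, 1.13°, 46.31°.
Largest gap = 294.55° ⇒ minimal covering band is its complement: 360° − 294.55° = 65.45°.
Band runs from +145.67° eastward to -148.88°, crossing the antimeridian.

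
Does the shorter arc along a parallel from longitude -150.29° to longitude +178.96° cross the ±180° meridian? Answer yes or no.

Naïve |178.96 − -150.29| = 329.25° > 180°, so the shorter arc goes the other way round — across 180°.
Signed shortest Δλ = ((178.96 − -150.29 + 180) mod 360) − 180 = -30.75°.
Going west by 30.75° from -150.29° passes through 180° before reaching +178.96°.

Yes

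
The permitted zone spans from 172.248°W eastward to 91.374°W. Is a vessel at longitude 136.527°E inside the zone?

No

Band width going east from -172.248° to -91.374°: ((-91.374 − -172.248) mod 360) = 80.874°.
Offset of +136.527° east of the west edge: ((136.527 − -172.248) mod 360) = 308.775°.
308.775° > 80.874° ⇒ outside.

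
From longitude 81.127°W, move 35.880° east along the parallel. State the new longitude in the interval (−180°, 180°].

Start at -81.127°; shift +35.880° → -45.247°.
-45.247° already lies in (−180°, 180°].

45.247°W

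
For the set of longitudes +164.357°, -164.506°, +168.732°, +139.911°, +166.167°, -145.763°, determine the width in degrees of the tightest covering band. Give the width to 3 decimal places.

Sort the longitudes: -164.506°, -145.763°, +139.911°, +164.357°, +166.167°, +168.732°.
Eastward gaps between consecutive values (wrapping around): 18.743°, 285.674°, 24.446°, 1.810°, 2.565°, 26.762°.
Largest gap = 285.674° ⇒ minimal covering band is its complement: 360° − 285.674° = 74.326°.
Band runs from +139.911° eastward to -145.763°, crossing the antimeridian.

74.326°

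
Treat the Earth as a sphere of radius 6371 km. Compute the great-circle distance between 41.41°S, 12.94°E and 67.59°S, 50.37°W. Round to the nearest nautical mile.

Δλ = -50.37 − 12.94 = -63.31°.
Δφ = -67.59 − -41.41 = -26.18°.
a = sin²(Δφ/2) + cos φ₁ · cos φ₂ · sin²(Δλ/2) = 0.130042.
c = 2·atan2(√a, √(1−a)) = 0.73785 rad → d = 6371·c ≈ 4700.85 km ≈ 2538.25 nmi.

2538 nmi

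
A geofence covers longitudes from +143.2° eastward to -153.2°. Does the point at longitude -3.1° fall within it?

No

Band width going east from +143.2° to -153.2°: ((-153.2 − 143.2) mod 360) = 63.6°.
Offset of -3.1° east of the west edge: ((-3.1 − 143.2) mod 360) = 213.7°.
213.7° > 63.6° ⇒ outside.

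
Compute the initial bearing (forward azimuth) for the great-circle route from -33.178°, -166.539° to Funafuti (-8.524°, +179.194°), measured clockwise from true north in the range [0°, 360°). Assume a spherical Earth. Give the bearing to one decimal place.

Δλ = 179.194 − -166.539 = 345.733°; wrapped into (−180°, 180°]: -14.267°.
θ = atan2( sin Δλ · cos φ₂ , cos φ₁ · sin φ₂ − sin φ₁ · cos φ₂ · cos Δλ )
  = atan2(-0.24372, 0.40045) = -31.325° → normalised to [0°, 360°): 328.675°.

328.7°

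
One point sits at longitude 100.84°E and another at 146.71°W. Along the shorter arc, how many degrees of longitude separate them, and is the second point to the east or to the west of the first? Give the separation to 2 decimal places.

Raw difference: -146.71 − 100.84 = -247.55°.
Normalise into (−180°, 180°]: -247.55° + 360° = 112.45°.
Positive ⇒ the second point lies to the east; separation 112.45°.

112.45° east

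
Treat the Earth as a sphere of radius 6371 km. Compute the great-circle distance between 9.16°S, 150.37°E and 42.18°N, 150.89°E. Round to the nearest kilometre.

5709 km

Δλ = 150.89 − 150.37 = 0.52°.
Δφ = 42.18 − -9.16 = 51.34°.
a = sin²(Δφ/2) + cos φ₁ · cos φ₂ · sin²(Δλ/2) = 0.187666.
c = 2·atan2(√a, √(1−a)) = 0.89609 rad → d = 6371·c ≈ 5708.99 km.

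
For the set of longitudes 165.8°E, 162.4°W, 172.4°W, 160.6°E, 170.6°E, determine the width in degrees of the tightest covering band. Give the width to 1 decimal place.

Sort the longitudes: -172.4°, -162.4°, +160.6°, +165.8°, +170.6°.
Eastward gaps between consecutive values (wrapping around): 10.0°, 323.0°, 5.2°, 4.8°, 17.0°.
Largest gap = 323.0° ⇒ minimal covering band is its complement: 360° − 323.0° = 37.0°.
Band runs from +160.6° eastward to -162.4°, crossing the antimeridian.

37.0°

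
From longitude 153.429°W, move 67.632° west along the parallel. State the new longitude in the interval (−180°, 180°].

138.939°E

Start at -153.429°; shift −67.632° → -221.061°.
-221.061° lies outside (−180°, 180°]; add 360° → +138.939°.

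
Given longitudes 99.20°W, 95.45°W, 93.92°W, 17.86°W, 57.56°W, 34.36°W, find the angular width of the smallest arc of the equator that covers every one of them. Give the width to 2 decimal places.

81.34°

Sort the longitudes: -99.20°, -95.45°, -93.92°, -57.56°, -34.36°, -17.86°.
Eastward gaps between consecutive values (wrapping around): 3.75°, 1.53°, 36.36°, 23.20°, 16.50°, 278.66°.
Largest gap = 278.66° ⇒ minimal covering band is its complement: 360° − 278.66° = 81.34°.
Band runs from -99.20° eastward to -17.86°.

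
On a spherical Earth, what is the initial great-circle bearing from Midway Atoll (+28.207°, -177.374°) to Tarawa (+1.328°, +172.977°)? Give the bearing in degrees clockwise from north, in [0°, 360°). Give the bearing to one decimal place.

Δλ = 172.977 − -177.374 = 350.351°; wrapped into (−180°, 180°]: -9.649°.
θ = atan2( sin Δλ · cos φ₂ , cos φ₁ · sin φ₂ − sin φ₁ · cos φ₂ · cos Δλ )
  = atan2(-0.16757, -0.44542) = -159.384° → normalised to [0°, 360°): 200.616°.

200.6°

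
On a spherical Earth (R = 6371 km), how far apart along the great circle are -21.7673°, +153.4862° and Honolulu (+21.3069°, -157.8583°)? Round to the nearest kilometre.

Δλ = -157.8583 − 153.4862 = -311.3445°; wrapped into (−180°, 180°]: 48.6555°.
Δφ = 21.3069 − -21.7673 = 43.0742°.
a = sin²(Δφ/2) + cos φ₁ · cos φ₂ · sin²(Δλ/2) = 0.281599.
c = 2·atan2(√a, √(1−a)) = 1.11876 rad → d = 6371·c ≈ 7127.60 km.

7128 km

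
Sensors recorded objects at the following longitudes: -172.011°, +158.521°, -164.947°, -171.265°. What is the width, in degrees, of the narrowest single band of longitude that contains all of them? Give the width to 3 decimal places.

36.532°

Sort the longitudes: -172.011°, -171.265°, -164.947°, +158.521°.
Eastward gaps between consecutive values (wrapping around): 0.746°, 6.318°, 323.468°, 29.468°.
Largest gap = 323.468° ⇒ minimal covering band is its complement: 360° − 323.468° = 36.532°.
Band runs from +158.521° eastward to -164.947°, crossing the antimeridian.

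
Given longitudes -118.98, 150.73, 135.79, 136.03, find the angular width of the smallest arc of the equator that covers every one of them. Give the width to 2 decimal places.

105.23°

Sort the longitudes: -118.98°, +135.79°, +136.03°, +150.73°.
Eastward gaps between consecutive values (wrapping around): 254.77°, 0.24°, 14.70°, 90.29°.
Largest gap = 254.77° ⇒ minimal covering band is its complement: 360° − 254.77° = 105.23°.
Band runs from +135.79° eastward to -118.98°, crossing the antimeridian.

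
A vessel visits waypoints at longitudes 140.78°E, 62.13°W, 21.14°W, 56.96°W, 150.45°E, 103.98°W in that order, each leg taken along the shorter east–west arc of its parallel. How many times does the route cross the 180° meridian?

3

Leg 1: +140.78° → -62.13°, shortest Δλ = 157.09° (east) — crosses 180°.
Leg 2: -62.13° → -21.14°, shortest Δλ = 40.99° (east) — does not cross 180°.
Leg 3: -21.14° → -56.96°, shortest Δλ = -35.82° (west) — does not cross 180°.
Leg 4: -56.96° → +150.45°, shortest Δλ = -152.59° (west) — crosses 180°.
Leg 5: +150.45° → -103.98°, shortest Δλ = 105.57° (east) — crosses 180°.
Total crossings: 3.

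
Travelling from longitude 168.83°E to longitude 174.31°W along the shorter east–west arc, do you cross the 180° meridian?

Yes

Naïve |-174.31 − 168.83| = 343.14° > 180°, so the shorter arc goes the other way round — across 180°.
Signed shortest Δλ = ((-174.31 − 168.83 + 180) mod 360) − 180 = 16.86°.
Going east by 16.86° from +168.83° passes through 180° before reaching -174.31°.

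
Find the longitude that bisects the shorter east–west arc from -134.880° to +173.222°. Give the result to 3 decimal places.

-160.829°

Signed shortest Δλ from -134.880° to +173.222° is -51.898°.
Midpoint longitude = -134.880° + (-51.898°)/2 = -134.880° − 25.949° = -160.829°.
(The naïve average (-134.880 + +173.222)/2 = 19.171° is on the wrong side of the globe.)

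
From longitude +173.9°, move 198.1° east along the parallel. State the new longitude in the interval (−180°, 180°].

Start at +173.9°; shift +198.1° → +372.0°.
+372.0° lies outside (−180°, 180°]; subtract 360° → +12.0°.

+12.0°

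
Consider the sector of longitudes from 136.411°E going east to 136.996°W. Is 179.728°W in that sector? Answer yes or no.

Yes

Band width going east from +136.411° to -136.996°: ((-136.996 − 136.411) mod 360) = 86.593°.
Offset of -179.728° east of the west edge: ((-179.728 − 136.411) mod 360) = 43.861°.
43.861° ≤ 86.593° ⇒ inside.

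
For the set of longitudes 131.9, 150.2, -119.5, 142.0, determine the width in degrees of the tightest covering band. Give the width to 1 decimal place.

Sort the longitudes: -119.5°, +131.9°, +142.0°, +150.2°.
Eastward gaps between consecutive values (wrapping around): 251.4°, 10.1°, 8.2°, 90.3°.
Largest gap = 251.4° ⇒ minimal covering band is its complement: 360° − 251.4° = 108.6°.
Band runs from +131.9° eastward to -119.5°, crossing the antimeridian.

108.6°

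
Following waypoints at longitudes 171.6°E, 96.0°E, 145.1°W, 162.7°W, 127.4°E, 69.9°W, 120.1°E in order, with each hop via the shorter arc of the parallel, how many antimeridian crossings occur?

4

Leg 1: +171.6° → +96.0°, shortest Δλ = -75.6° (west) — does not cross 180°.
Leg 2: +96.0° → -145.1°, shortest Δλ = 118.9° (east) — crosses 180°.
Leg 3: -145.1° → -162.7°, shortest Δλ = -17.6° (west) — does not cross 180°.
Leg 4: -162.7° → +127.4°, shortest Δλ = -69.9° (west) — crosses 180°.
Leg 5: +127.4° → -69.9°, shortest Δλ = 162.7° (east) — crosses 180°.
Leg 6: -69.9° → +120.1°, shortest Δλ = -170.0° (west) — crosses 180°.
Total crossings: 4.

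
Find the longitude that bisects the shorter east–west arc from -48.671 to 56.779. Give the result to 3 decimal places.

+4.054°

Signed shortest Δλ from -48.671° to +56.779° is +105.450°.
Midpoint longitude = -48.671° + (+105.450°)/2 = -48.671° + 52.725° = +4.054°.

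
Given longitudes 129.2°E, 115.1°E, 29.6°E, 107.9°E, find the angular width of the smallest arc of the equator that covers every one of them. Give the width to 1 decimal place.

Sort the longitudes: +29.6°, +107.9°, +115.1°, +129.2°.
Eastward gaps between consecutive values (wrapping around): 78.3°, 7.2°, 14.1°, 260.4°.
Largest gap = 260.4° ⇒ minimal covering band is its complement: 360° − 260.4° = 99.6°.
Band runs from +29.6° eastward to +129.2°.

99.6°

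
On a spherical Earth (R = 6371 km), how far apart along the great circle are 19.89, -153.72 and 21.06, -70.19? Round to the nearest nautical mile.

4637 nmi

Δλ = -70.19 − -153.72 = 83.53°.
Δφ = 21.06 − 19.89 = 1.17°.
a = sin²(Δφ/2) + cos φ₁ · cos φ₂ · sin²(Δλ/2) = 0.389431.
c = 2·atan2(√a, √(1−a)) = 1.34781 rad → d = 6371·c ≈ 8586.93 km ≈ 4636.57 nmi.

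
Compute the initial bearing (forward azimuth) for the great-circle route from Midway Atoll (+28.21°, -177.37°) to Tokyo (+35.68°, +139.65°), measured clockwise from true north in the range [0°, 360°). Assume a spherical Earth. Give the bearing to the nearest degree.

293°

Δλ = 139.65 − -177.37 = 317.02°; wrapped into (−180°, 180°]: -42.98°.
θ = atan2( sin Δλ · cos φ₂ , cos φ₁ · sin φ₂ − sin φ₁ · cos φ₂ · cos Δλ )
  = atan2(-0.55377, 0.23307) = -67.175° → normalised to [0°, 360°): 292.825°.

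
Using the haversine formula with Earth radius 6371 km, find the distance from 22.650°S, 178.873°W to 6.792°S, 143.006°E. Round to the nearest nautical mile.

Δλ = 143.006 − -178.873 = 321.879°; wrapped into (−180°, 180°]: -38.121°.
Δφ = -6.792 − -22.650 = 15.858°.
a = sin²(Δφ/2) + cos φ₁ · cos φ₂ · sin²(Δλ/2) = 0.116759.
c = 2·atan2(√a, √(1−a)) = 0.69745 rad → d = 6371·c ≈ 4443.46 km ≈ 2399.27 nmi.

2399 nmi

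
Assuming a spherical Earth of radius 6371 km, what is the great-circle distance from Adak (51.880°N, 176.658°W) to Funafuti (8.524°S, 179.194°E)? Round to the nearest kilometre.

Δλ = 179.194 − -176.658 = 355.852°; wrapped into (−180°, 180°]: -4.148°.
Δφ = -8.524 − 51.880 = -60.404°.
a = sin²(Δφ/2) + cos φ₁ · cos φ₂ · sin²(Δλ/2) = 0.253859.
c = 2·atan2(√a, √(1−a)) = 1.05609 rad → d = 6371·c ≈ 6728.33 km.

6728 km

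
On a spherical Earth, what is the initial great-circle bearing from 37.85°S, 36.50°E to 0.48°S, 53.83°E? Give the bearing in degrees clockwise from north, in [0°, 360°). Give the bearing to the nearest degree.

27°

Δλ = 53.83 − 36.50 = 17.33°.
θ = atan2( sin Δλ · cos φ₂ , cos φ₁ · sin φ₂ − sin φ₁ · cos φ₂ · cos Δλ )
  = atan2(0.29786, 0.57911) = 27.219° → normalised to [0°, 360°): 27.219°.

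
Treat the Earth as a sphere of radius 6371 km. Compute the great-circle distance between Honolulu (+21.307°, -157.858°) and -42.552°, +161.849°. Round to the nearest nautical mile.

4435 nmi

Δλ = 161.849 − -157.858 = 319.707°; wrapped into (−180°, 180°]: -40.293°.
Δφ = -42.552 − 21.307 = -63.859°.
a = sin²(Δφ/2) + cos φ₁ · cos φ₂ · sin²(Δλ/2) = 0.361124.
c = 2·atan2(√a, √(1−a)) = 1.28934 rad → d = 6371·c ≈ 8214.40 km ≈ 4435.42 nmi.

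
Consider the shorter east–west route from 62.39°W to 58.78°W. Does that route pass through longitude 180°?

Signed shortest Δλ = ((-58.78 − -62.39 + 180) mod 360) − 180 = 3.61°.
Going east by 3.61° from -62.39° reaches -58.78° without touching 180°.

No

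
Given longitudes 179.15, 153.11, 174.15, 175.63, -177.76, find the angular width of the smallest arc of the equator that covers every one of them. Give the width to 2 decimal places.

29.13°

Sort the longitudes: -177.76°, +153.11°, +174.15°, +175.63°, +179.15°.
Eastward gaps between consecutive values (wrapping around): 330.87°, 21.04°, 1.48°, 3.52°, 3.09°.
Largest gap = 330.87° ⇒ minimal covering band is its complement: 360° − 330.87° = 29.13°.
Band runs from +153.11° eastward to -177.76°, crossing the antimeridian.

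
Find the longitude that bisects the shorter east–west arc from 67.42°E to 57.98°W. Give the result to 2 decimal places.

Signed shortest Δλ from +67.42° to -57.98° is -125.40°.
Midpoint longitude = +67.42° + (-125.40°)/2 = +67.42° − 62.70° = +4.72°.

4.72°E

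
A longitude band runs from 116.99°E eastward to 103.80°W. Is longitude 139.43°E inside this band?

Yes

Band width going east from +116.99° to -103.80°: ((-103.80 − 116.99) mod 360) = 139.21°.
Offset of +139.43° east of the west edge: ((139.43 − 116.99) mod 360) = 22.44°.
22.44° ≤ 139.21° ⇒ inside.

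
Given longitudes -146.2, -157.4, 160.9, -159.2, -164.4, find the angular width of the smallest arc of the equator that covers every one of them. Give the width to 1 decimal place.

Sort the longitudes: -164.4°, -159.2°, -157.4°, -146.2°, +160.9°.
Eastward gaps between consecutive values (wrapping around): 5.2°, 1.8°, 11.2°, 307.1°, 34.7°.
Largest gap = 307.1° ⇒ minimal covering band is its complement: 360° − 307.1° = 52.9°.
Band runs from +160.9° eastward to -146.2°, crossing the antimeridian.

52.9°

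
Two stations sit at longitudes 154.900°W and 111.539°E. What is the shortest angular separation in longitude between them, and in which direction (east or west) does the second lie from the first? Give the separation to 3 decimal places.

Raw difference: 111.539 − -154.900 = 266.439°.
Normalise into (−180°, 180°]: 266.439° − 360° = -93.561°.
Negative ⇒ the second point lies to the west; separation 93.561°.

93.561° west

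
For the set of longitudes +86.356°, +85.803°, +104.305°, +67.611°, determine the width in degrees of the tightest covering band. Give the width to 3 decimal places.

36.694°

Sort the longitudes: +67.611°, +85.803°, +86.356°, +104.305°.
Eastward gaps between consecutive values (wrapping around): 18.192°, 0.553°, 17.949°, 323.306°.
Largest gap = 323.306° ⇒ minimal covering band is its complement: 360° − 323.306° = 36.694°.
Band runs from +67.611° eastward to +104.305°.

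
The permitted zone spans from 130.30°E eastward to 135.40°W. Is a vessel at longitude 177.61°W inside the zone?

Band width going east from +130.30° to -135.40°: ((-135.40 − 130.30) mod 360) = 94.30°.
Offset of -177.61° east of the west edge: ((-177.61 − 130.30) mod 360) = 52.09°.
52.09° ≤ 94.30° ⇒ inside.

Yes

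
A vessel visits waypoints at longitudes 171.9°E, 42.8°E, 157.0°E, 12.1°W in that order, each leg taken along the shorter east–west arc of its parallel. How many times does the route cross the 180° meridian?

Leg 1: +171.9° → +42.8°, shortest Δλ = -129.1° (west) — does not cross 180°.
Leg 2: +42.8° → +157.0°, shortest Δλ = 114.2° (east) — does not cross 180°.
Leg 3: +157.0° → -12.1°, shortest Δλ = -169.1° (west) — does not cross 180°.
Total crossings: 0.

0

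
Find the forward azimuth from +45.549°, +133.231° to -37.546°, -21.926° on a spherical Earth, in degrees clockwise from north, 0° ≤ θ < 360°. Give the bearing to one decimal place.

284.6°

Δλ = -21.926 − 133.231 = -155.157°.
θ = atan2( sin Δλ · cos φ₂ , cos φ₁ · sin φ₂ − sin φ₁ · cos φ₂ · cos Δλ )
  = atan2(-0.33311, 0.08685) = -75.387° → normalised to [0°, 360°): 284.613°.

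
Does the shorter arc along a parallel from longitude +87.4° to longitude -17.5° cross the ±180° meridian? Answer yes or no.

No

Signed shortest Δλ = ((-17.5 − 87.4 + 180) mod 360) − 180 = -104.9°.
Going west by 104.9° from +87.4° reaches -17.5° without touching 180°.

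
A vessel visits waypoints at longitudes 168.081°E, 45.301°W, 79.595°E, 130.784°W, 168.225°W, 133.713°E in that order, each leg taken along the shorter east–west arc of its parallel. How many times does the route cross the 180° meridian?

Leg 1: +168.081° → -45.301°, shortest Δλ = 146.618° (east) — crosses 180°.
Leg 2: -45.301° → +79.595°, shortest Δλ = 124.896° (east) — does not cross 180°.
Leg 3: +79.595° → -130.784°, shortest Δλ = 149.621° (east) — crosses 180°.
Leg 4: -130.784° → -168.225°, shortest Δλ = -37.441° (west) — does not cross 180°.
Leg 5: -168.225° → +133.713°, shortest Δλ = -58.062° (west) — crosses 180°.
Total crossings: 3.

3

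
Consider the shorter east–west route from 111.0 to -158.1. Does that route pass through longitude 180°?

Naïve |-158.1 − 111.0| = 269.1° > 180°, so the shorter arc goes the other way round — across 180°.
Signed shortest Δλ = ((-158.1 − 111.0 + 180) mod 360) − 180 = 90.9°.
Going east by 90.9° from +111.0° passes through 180° before reaching -158.1°.

Yes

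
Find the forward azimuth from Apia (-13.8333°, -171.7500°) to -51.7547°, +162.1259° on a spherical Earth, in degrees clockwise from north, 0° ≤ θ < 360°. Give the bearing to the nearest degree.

Δλ = 162.1259 − -171.7500 = 333.8759°; wrapped into (−180°, 180°]: -26.1241°.
θ = atan2( sin Δλ · cos φ₂ , cos φ₁ · sin φ₂ − sin φ₁ · cos φ₂ · cos Δλ )
  = atan2(-0.27257, -0.62970) = -156.594° → normalised to [0°, 360°): 203.406°.

203°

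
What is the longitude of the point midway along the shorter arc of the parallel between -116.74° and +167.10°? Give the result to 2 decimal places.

-154.82°

Signed shortest Δλ from -116.74° to +167.10° is -76.16°.
Midpoint longitude = -116.74° + (-76.16°)/2 = -116.74° − 38.08° = -154.82°.
(The naïve average (-116.74 + +167.10)/2 = 25.18° is on the wrong side of the globe.)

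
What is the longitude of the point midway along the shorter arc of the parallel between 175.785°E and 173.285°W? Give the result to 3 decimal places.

178.750°W

Signed shortest Δλ from +175.785° to -173.285° is +10.930°.
Midpoint longitude = +175.785° + (+10.930°)/2 = +175.785° + 5.465° = +181.250°.
Normalise into (−180°, 180°]: -178.750°.
(The naïve average (+175.785 + -173.285)/2 = 1.25° is on the wrong side of the globe.)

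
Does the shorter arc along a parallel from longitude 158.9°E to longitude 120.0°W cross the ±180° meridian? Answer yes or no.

Naïve |-120.0 − 158.9| = 278.9° > 180°, so the shorter arc goes the other way round — across 180°.
Signed shortest Δλ = ((-120.0 − 158.9 + 180) mod 360) − 180 = 81.1°.
Going east by 81.1° from +158.9° passes through 180° before reaching -120.0°.

Yes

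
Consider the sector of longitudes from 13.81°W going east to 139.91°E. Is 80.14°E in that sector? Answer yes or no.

Yes

Band width going east from -13.81° to +139.91°: ((139.91 − -13.81) mod 360) = 153.72°.
Offset of +80.14° east of the west edge: ((80.14 − -13.81) mod 360) = 93.95°.
93.95° ≤ 153.72° ⇒ inside.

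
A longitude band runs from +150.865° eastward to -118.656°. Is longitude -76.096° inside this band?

No

Band width going east from +150.865° to -118.656°: ((-118.656 − 150.865) mod 360) = 90.479°.
Offset of -76.096° east of the west edge: ((-76.096 − 150.865) mod 360) = 133.039°.
133.039° > 90.479° ⇒ outside.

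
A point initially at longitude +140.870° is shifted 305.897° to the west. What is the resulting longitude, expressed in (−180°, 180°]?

Start at +140.870°; shift −305.897° → -165.027°.
-165.027° already lies in (−180°, 180°].

-165.027°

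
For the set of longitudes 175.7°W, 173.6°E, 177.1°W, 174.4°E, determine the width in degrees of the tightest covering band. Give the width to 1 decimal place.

10.7°

Sort the longitudes: -177.1°, -175.7°, +173.6°, +174.4°.
Eastward gaps between consecutive values (wrapping around): 1.4°, 349.3°, 0.8°, 8.5°.
Largest gap = 349.3° ⇒ minimal covering band is its complement: 360° − 349.3° = 10.7°.
Band runs from +173.6° eastward to -175.7°, crossing the antimeridian.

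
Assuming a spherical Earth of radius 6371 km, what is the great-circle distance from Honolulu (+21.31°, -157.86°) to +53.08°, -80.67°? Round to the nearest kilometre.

Δλ = -80.67 − -157.86 = 77.19°.
Δφ = 53.08 − 21.31 = 31.77°.
a = sin²(Δφ/2) + cos φ₁ · cos φ₂ · sin²(Δλ/2) = 0.292690.
c = 2·atan2(√a, √(1−a)) = 1.14327 rad → d = 6371·c ≈ 7283.78 km.

7284 km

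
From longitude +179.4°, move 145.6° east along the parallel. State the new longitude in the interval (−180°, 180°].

-35.0°

Start at +179.4°; shift +145.6° → +325.0°.
+325.0° lies outside (−180°, 180°]; subtract 360° → -35.0°.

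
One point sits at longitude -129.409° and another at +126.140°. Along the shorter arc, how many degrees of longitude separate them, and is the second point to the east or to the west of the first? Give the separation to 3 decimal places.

104.451° west

Raw difference: 126.140 − -129.409 = 255.549°.
Normalise into (−180°, 180°]: 255.549° − 360° = -104.451°.
Negative ⇒ the second point lies to the west; separation 104.451°.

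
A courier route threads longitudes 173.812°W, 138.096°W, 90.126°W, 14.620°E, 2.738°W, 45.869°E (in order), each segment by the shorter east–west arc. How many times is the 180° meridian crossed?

0

Leg 1: -173.812° → -138.096°, shortest Δλ = 35.716° (east) — does not cross 180°.
Leg 2: -138.096° → -90.126°, shortest Δλ = 47.97° (east) — does not cross 180°.
Leg 3: -90.126° → +14.620°, shortest Δλ = 104.746° (east) — does not cross 180°.
Leg 4: +14.620° → -2.738°, shortest Δλ = -17.358° (west) — does not cross 180°.
Leg 5: -2.738° → +45.869°, shortest Δλ = 48.607° (east) — does not cross 180°.
Total crossings: 0.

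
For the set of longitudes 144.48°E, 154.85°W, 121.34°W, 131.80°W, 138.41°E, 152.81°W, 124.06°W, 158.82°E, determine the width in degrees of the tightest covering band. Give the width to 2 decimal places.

Sort the longitudes: -154.85°, -152.81°, -131.80°, -124.06°, -121.34°, +138.41°, +144.48°, +158.82°.
Eastward gaps between consecutive values (wrapping around): 2.04°, 21.01°, 7.74°, 2.72°, 259.75°, 6.07°, 14.34°, 46.33°.
Largest gap = 259.75° ⇒ minimal covering band is its complement: 360° − 259.75° = 100.25°.
Band runs from +138.41° eastward to -121.34°, crossing the antimeridian.

100.25°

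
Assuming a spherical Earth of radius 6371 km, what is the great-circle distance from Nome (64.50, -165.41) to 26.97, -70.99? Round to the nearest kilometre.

Δλ = -70.99 − -165.41 = 94.42°.
Δφ = 26.97 − 64.50 = -37.53°.
a = sin²(Δφ/2) + cos φ₁ · cos φ₂ · sin²(Δλ/2) = 0.310113.
c = 2·atan2(√a, √(1−a)) = 1.18124 rad → d = 6371·c ≈ 7525.71 km.

7526 km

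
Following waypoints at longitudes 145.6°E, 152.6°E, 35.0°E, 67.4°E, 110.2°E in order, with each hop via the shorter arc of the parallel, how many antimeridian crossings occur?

0

Leg 1: +145.6° → +152.6°, shortest Δλ = 7.0° (east) — does not cross 180°.
Leg 2: +152.6° → +35.0°, shortest Δλ = -117.6° (west) — does not cross 180°.
Leg 3: +35.0° → +67.4°, shortest Δλ = 32.4° (east) — does not cross 180°.
Leg 4: +67.4° → +110.2°, shortest Δλ = 42.8° (east) — does not cross 180°.
Total crossings: 0.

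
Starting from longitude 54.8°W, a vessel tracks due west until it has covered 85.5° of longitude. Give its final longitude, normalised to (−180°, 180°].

Start at -54.8°; shift −85.5° → -140.3°.
-140.3° already lies in (−180°, 180°].

140.3°W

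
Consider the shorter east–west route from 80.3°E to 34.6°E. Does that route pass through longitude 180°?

No

Signed shortest Δλ = ((34.6 − 80.3 + 180) mod 360) − 180 = -45.7°.
Going west by 45.7° from +80.3° reaches +34.6° without touching 180°.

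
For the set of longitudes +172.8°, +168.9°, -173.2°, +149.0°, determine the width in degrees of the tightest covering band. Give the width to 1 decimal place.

Sort the longitudes: -173.2°, +149.0°, +168.9°, +172.8°.
Eastward gaps between consecutive values (wrapping around): 322.2°, 19.9°, 3.9°, 14.0°.
Largest gap = 322.2° ⇒ minimal covering band is its complement: 360° − 322.2° = 37.8°.
Band runs from +149.0° eastward to -173.2°, crossing the antimeridian.

37.8°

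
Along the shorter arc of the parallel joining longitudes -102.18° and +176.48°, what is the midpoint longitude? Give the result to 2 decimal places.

Signed shortest Δλ from -102.18° to +176.48° is -81.34°.
Midpoint longitude = -102.18° + (-81.34°)/2 = -102.18° − 40.67° = -142.85°.
(The naïve average (-102.18 + +176.48)/2 = 37.15° is on the wrong side of the globe.)

-142.85°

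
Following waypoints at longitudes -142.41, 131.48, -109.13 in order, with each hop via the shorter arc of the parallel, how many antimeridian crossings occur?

2

Leg 1: -142.41° → +131.48°, shortest Δλ = -86.11° (west) — crosses 180°.
Leg 2: +131.48° → -109.13°, shortest Δλ = 119.39° (east) — crosses 180°.
Total crossings: 2.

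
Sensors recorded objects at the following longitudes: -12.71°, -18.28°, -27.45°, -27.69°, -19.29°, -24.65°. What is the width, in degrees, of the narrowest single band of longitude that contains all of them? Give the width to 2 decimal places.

14.98°

Sort the longitudes: -27.69°, -27.45°, -24.65°, -19.29°, -18.28°, -12.71°.
Eastward gaps between consecutive values (wrapping around): 0.24°, 2.80°, 5.36°, 1.01°, 5.57°, 345.02°.
Largest gap = 345.02° ⇒ minimal covering band is its complement: 360° − 345.02° = 14.98°.
Band runs from -27.69° eastward to -12.71°.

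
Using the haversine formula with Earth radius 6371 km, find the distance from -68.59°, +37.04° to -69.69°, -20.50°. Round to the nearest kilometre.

Δλ = -20.50 − 37.04 = -57.54°.
Δφ = -69.69 − -68.59 = -1.10°.
a = sin²(Δφ/2) + cos φ₁ · cos φ₂ · sin²(Δλ/2) = 0.029443.
c = 2·atan2(√a, √(1−a)) = 0.34488 rad → d = 6371·c ≈ 2197.26 km.

2197 km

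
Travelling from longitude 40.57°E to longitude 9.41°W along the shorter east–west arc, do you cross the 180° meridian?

Signed shortest Δλ = ((-9.41 − 40.57 + 180) mod 360) − 180 = -49.98°.
Going west by 49.98° from +40.57° reaches -9.41° without touching 180°.

No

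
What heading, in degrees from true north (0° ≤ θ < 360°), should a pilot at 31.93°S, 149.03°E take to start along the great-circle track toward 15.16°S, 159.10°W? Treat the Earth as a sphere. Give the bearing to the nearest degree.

83°

Δλ = -159.10 − 149.03 = -308.13°; wrapped into (−180°, 180°]: 51.87°.
θ = atan2( sin Δλ · cos φ₂ , cos φ₁ · sin φ₂ − sin φ₁ · cos φ₂ · cos Δλ )
  = atan2(0.75924, 0.09325) = 82.998° → normalised to [0°, 360°): 82.998°.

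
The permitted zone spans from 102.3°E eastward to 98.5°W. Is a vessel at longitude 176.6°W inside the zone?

Band width going east from +102.3° to -98.5°: ((-98.5 − 102.3) mod 360) = 159.2°.
Offset of -176.6° east of the west edge: ((-176.6 − 102.3) mod 360) = 81.1°.
81.1° ≤ 159.2° ⇒ inside.

Yes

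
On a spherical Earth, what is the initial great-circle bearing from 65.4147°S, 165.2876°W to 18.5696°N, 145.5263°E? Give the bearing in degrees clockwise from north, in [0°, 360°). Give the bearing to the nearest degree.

314°

Δλ = 145.5263 − -165.2876 = 310.8139°; wrapped into (−180°, 180°]: -49.1861°.
θ = atan2( sin Δλ · cos φ₂ , cos φ₁ · sin φ₂ − sin φ₁ · cos φ₂ · cos Δλ )
  = atan2(-0.71743, 0.69590) = -45.873° → normalised to [0°, 360°): 314.127°.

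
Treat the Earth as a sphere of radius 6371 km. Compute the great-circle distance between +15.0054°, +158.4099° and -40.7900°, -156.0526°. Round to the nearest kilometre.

7776 km

Δλ = -156.0526 − 158.4099 = -314.4625°; wrapped into (−180°, 180°]: 45.5375°.
Δφ = -40.7900 − 15.0054 = -55.7954°.
a = sin²(Δφ/2) + cos φ₁ · cos φ₂ · sin²(Δλ/2) = 0.328457.
c = 2·atan2(√a, √(1−a)) = 1.22060 rad → d = 6371·c ≈ 7776.42 km.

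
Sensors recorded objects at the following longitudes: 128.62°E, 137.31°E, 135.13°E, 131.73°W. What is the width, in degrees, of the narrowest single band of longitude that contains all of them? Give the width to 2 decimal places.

Sort the longitudes: -131.73°, +128.62°, +135.13°, +137.31°.
Eastward gaps between consecutive values (wrapping around): 260.35°, 6.51°, 2.18°, 90.96°.
Largest gap = 260.35° ⇒ minimal covering band is its complement: 360° − 260.35° = 99.65°.
Band runs from +128.62° eastward to -131.73°, crossing the antimeridian.

99.65°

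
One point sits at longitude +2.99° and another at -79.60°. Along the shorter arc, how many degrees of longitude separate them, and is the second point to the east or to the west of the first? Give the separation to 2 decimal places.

Raw difference: -79.60 − 2.99 = -82.59°.
Normalise into (−180°, 180°]: -82.59° stays -82.59°.
Negative ⇒ the second point lies to the west; separation 82.59°.

82.59° west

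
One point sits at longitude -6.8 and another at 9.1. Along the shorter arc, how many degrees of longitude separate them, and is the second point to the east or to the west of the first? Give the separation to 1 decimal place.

Raw difference: 9.1 − -6.8 = 15.9°.
Normalise into (−180°, 180°]: 15.9° stays 15.9°.
Positive ⇒ the second point lies to the east; separation 15.9°.

15.9° east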